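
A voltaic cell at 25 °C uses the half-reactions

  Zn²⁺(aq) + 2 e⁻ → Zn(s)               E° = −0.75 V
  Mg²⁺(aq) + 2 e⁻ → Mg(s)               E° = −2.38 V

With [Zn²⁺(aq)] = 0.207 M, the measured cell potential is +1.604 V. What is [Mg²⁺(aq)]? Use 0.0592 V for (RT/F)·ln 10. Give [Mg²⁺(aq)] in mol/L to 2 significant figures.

1.6 M

With Zn²⁺/Zn at the cathode and Mg²⁺/Mg at the anode, E°cell = −0.75 − (−2.38) = +1.63 V (n = 2).
Rearranging E = E° − (0.0592/n)·log Q gives log Q = 2(+1.63 − (+1.604))/0.0592 = 0.878.
Balancing electrons gives Zn²⁺(aq) + Mg(s) → Zn(s) + Mg²⁺(aq); thus Q = [Mg²⁺(aq)] / [Zn²⁺(aq)].
Solving for the unknown gives log [Mg²⁺(aq)] = 0.194, so [Mg²⁺(aq)] ≈ 1.6 M.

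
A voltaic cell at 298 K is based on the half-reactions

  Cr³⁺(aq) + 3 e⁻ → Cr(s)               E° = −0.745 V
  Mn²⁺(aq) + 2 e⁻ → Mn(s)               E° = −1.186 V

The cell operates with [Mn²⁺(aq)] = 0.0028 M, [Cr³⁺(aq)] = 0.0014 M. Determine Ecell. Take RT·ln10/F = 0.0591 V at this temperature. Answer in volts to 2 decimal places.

Since E°(Cr³⁺/Cr) > E°(Mn²⁺/Mn), Cr³⁺/Cr serves as the cathode.
E°cell = −0.745 − (−1.186) = +0.441 V, with n = 6 electrons transferred.
For the overall reaction 2 Cr³⁺(aq) + 3 Mn(s) → 2 Cr(s) + 3 Mn²⁺(aq), Q = [Mn²⁺(aq)]^3 / [Cr³⁺(aq)]^2 = 0.0112, giving log Q = −1.951.
By the Nernst equation, E = +0.441 − (0.0591/6)·(−1.951) = +0.46 V.

+0.46 V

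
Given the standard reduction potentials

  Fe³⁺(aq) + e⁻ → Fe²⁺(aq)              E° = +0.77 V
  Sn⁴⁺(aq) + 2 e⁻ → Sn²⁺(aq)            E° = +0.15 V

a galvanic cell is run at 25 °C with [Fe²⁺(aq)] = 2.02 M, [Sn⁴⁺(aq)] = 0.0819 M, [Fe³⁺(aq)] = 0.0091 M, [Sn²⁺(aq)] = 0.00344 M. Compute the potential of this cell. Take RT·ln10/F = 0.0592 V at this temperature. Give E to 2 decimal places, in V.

The Fe³⁺/Fe²⁺ couple has the more positive E°, so it is the cathode; Sn⁴⁺/Sn²⁺ is the anode.
The standard potential is +0.77 − (+0.15) = +0.62 V and the balanced reaction transfers n = 2 electrons.
The balanced reaction is 2 Fe³⁺(aq) + Sn²⁺(aq) → 2 Fe²⁺(aq) + Sn⁴⁺(aq), so Q = ([Fe²⁺(aq)]^2·[Sn⁴⁺(aq)]) / ([Fe³⁺(aq)]^2·[Sn²⁺(aq)]) = 1.17×10^6 and log Q = 6.069.
E = E° − (0.0592/n)·log Q = +0.62 − (0.0592/2)(6.069) = +0.44 V.

+0.44 V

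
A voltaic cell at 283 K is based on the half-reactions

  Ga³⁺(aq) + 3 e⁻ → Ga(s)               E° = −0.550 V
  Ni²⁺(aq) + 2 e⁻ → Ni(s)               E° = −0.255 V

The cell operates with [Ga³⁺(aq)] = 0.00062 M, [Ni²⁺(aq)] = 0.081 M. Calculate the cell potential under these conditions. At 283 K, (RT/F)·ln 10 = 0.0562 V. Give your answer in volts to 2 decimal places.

The Ni²⁺/Ni couple has the more positive E°, so it is the cathode; Ga³⁺/Ga is the anode.
E°cell = −0.255 − (−0.550) = +0.295 V, with n = 6 electrons transferred.
The balanced reaction is 3 Ni²⁺(aq) + 2 Ga(s) → 3 Ni(s) + 2 Ga³⁺(aq), so Q = [Ga³⁺(aq)]^2 / [Ni²⁺(aq)]^3 = 0.000723 and log Q = −3.141.
E = E° − (0.0562/n)·log Q = +0.295 − (0.0562/6)(−3.141) = +0.32 V.

+0.32 V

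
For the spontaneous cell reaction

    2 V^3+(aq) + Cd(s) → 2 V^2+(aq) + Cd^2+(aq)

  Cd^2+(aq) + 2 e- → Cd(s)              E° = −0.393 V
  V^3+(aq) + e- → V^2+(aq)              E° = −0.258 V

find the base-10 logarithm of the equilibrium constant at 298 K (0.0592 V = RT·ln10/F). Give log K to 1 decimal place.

The V³⁺/V²⁺ couple is reduced (cathode); E°cell = −0.258 − (−0.393) = +0.135 V with n = 2.
At equilibrium E = 0, so log K = nE°cell / 0.0592 = (2)(+0.135) / 0.0592 = 4.6.

log K = 4.6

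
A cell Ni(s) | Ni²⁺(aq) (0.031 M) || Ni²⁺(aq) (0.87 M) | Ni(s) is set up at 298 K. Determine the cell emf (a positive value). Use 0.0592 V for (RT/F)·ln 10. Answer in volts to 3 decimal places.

For a concentration cell E°cell = 0, since both electrodes use the same couple.
The compartment with the higher Ni²⁺(aq) concentration (0.87 M) acts as the cathode; ions are reduced there and produced at the dilute (0.031 M) anode.
With n = 2, Ecell = −(0.0592/2)·log([dilute]/[conc]) = −(0.0592/2)·log(0.031/0.87) = +0.043 V.

0.043 V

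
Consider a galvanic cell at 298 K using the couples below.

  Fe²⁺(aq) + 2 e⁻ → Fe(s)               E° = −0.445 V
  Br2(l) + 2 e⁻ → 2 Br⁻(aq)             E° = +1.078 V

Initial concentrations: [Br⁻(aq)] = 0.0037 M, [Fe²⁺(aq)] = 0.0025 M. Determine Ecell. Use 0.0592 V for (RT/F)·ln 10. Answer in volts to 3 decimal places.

The Br₂/Br⁻ couple has the more positive E°, so it is the cathode; Fe²⁺/Fe is the anode.
The standard potential is +1.078 − (−0.445) = +1.523 V and the balanced reaction transfers n = 2 electrons.
For the overall reaction Br2(l) + Fe(s) → 2 Br⁻(aq) + Fe²⁺(aq), Q = [Br⁻(aq)]^2·[Fe²⁺(aq)] = 3.42×10^−8, giving log Q = −7.466.
Applying E = E° − (RT ln10/nF)·log Q gives +1.523 − (0.0592/2)(−7.466) = +1.744 V.

+1.744 V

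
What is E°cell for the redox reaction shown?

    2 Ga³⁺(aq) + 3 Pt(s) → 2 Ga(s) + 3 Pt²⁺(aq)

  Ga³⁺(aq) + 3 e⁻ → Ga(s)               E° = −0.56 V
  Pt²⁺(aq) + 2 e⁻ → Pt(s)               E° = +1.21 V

−1.77 V

In the reaction as written, Ga³⁺(aq) is reduced (cathode) and Pt²⁺(aq) is produced by oxidation at the anode.
E°cell = E°(cathode) − E°(anode) = −0.56 − (+1.21) = −1.77 V.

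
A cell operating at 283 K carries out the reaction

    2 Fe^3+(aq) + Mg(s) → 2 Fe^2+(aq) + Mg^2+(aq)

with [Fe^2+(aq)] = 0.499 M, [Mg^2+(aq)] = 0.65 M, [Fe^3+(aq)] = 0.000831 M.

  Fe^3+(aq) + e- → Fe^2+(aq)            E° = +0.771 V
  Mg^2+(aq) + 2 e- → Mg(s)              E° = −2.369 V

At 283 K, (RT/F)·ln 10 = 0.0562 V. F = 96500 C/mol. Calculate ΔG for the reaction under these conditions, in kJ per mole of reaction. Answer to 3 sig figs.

With Fe³⁺/Fe²⁺ reduced at the cathode, E°cell = +0.771 − (−2.369) = +3.140 V and n = 2.
The reaction quotient is ([Fe^2+(aq)]^2·[Mg^2+(aq)]) / [Fe^3+(aq)]^2 = 2.34×10^5; by Nernst, E = +3.140 − (0.0562/2)(5.370) = +2.9891 V.
Finally ΔG = −nFE = −(2)(96500 C/mol)(+2.9891 V) = −577 kJ/mol.

−577 kJ/mol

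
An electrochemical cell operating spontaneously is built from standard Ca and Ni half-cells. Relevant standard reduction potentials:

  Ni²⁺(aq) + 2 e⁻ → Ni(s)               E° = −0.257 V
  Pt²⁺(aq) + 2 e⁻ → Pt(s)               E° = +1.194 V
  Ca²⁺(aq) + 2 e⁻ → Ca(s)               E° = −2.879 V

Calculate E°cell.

+2.622 V

The Ni²⁺/Ni couple has the higher E°, so Ni ion is reduced (cathode) and Ca is oxidized (anode).
E°cell = E°(cathode) − E°(anode) = −0.257 − (−2.879) = +2.622 V.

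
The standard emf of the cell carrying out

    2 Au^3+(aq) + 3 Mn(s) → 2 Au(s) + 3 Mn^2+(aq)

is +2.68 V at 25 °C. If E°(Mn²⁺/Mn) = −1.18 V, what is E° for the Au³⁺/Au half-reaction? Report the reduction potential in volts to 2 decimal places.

In the reaction as written the Au³⁺/Au couple is reduced (cathode) and Mn²⁺/Mn is oxidized (anode), so E°cell = E°(Au³⁺/Au) − E°(Mn²⁺/Mn).
E°(Au³⁺/Au) = E°cell + E°(anode) = +2.68 + (−1.18) = +1.50 V.

+1.50 V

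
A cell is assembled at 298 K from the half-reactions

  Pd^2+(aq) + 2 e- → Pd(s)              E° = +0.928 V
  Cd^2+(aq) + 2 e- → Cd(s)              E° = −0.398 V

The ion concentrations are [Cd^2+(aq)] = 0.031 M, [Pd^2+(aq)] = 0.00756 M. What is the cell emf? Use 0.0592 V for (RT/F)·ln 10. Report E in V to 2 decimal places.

Pd²⁺/Pd is reduced (cathode, E° = +0.928 V) and Cd²⁺/Cd is oxidized (anode).
The standard potential is +0.928 − (−0.398) = +1.326 V and the balanced reaction transfers n = 2 electrons.
The balanced reaction is Pd^2+(aq) + Cd(s) → Pd(s) + Cd^2+(aq), so Q = [Cd^2+(aq)] / [Pd^2+(aq)] = 4.1 and log Q = 0.613.
Applying E = E° − (RT ln10/nF)·log Q gives +1.326 − (0.0592/2)(0.613) = +1.31 V.

+1.31 V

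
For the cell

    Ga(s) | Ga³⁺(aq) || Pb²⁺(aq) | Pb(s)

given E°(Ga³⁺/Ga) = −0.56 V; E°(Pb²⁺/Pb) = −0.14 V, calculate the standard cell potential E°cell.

By convention the left-hand electrode in cell notation is the anode (oxidation) and the right-hand electrode is the cathode (reduction).
E°cell = E°(right) − E°(left) = −0.14 − (−0.56) = +0.42 V.

+0.42 V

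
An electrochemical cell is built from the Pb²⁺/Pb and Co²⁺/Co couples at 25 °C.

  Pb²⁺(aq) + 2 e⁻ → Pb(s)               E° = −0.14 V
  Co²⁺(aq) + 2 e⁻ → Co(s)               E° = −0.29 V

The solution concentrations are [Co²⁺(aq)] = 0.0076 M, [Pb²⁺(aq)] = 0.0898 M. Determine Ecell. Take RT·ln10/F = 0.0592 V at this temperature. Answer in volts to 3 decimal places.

Pb²⁺/Pb is reduced (cathode, E° = −0.14 V) and Co²⁺/Co is oxidized (anode).
The standard potential is −0.14 − (−0.29) = +0.15 V and the balanced reaction transfers n = 2 electrons.
The balanced reaction is Pb²⁺(aq) + Co(s) → Pb(s) + Co²⁺(aq), so Q = [Co²⁺(aq)] / [Pb²⁺(aq)] = 0.0846 and log Q = −1.072.
Applying E = E° − (RT ln10/nF)·log Q gives +0.15 − (0.0592/2)(−1.072) = +0.182 V.

+0.182 V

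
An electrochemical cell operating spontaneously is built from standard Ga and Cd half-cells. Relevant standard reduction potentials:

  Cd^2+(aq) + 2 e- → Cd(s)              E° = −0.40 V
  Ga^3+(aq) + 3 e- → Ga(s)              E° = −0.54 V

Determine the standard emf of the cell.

+0.14 V

The Cd²⁺/Cd couple has the higher E°, so Cd ion is reduced (cathode) and Ga is oxidized (anode).
E°cell = E°(cathode) − E°(anode) = −0.40 − (−0.54) = +0.14 V.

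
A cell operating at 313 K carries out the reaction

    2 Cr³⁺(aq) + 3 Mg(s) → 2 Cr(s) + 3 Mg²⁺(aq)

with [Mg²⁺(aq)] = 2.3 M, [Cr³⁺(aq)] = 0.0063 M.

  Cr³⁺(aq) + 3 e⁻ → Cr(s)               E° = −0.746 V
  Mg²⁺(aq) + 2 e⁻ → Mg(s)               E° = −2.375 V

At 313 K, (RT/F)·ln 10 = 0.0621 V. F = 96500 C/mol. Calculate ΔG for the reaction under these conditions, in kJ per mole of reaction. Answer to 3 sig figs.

−910 kJ/mol

With Cr³⁺/Cr reduced at the cathode, E°cell = −0.746 − (−2.375) = +1.629 V and n = 6.
Q = [Mg²⁺(aq)]^3 / [Cr³⁺(aq)]^2 = 3.07×10^5, so log Q = 5.487 and E = +1.629 − (0.0621/6)(5.487) = +1.5722 V.
Finally ΔG = −nFE = −(6)(96500 C/mol)(+1.5722 V) = −910 kJ/mol.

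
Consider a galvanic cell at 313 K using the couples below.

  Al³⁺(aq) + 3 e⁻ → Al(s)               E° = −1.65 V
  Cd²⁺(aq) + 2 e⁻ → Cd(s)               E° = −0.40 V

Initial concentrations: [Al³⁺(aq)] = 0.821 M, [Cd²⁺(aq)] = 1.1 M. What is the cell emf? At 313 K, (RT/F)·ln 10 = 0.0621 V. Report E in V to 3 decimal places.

Cd²⁺/Cd is reduced (cathode, E° = −0.40 V) and Al³⁺/Al is oxidized (anode).
E°cell = −0.40 − (−1.65) = +1.25 V, with n = 6 electrons transferred.
Balancing gives 3 Cd²⁺(aq) + 2 Al(s) → 3 Cd(s) + 2 Al³⁺(aq); hence Q = [Al³⁺(aq)]^2 / [Cd²⁺(aq)]^3 = 0.506 (log Q = −0.295).
By the Nernst equation, E = +1.25 − (0.0621/6)·(−0.295) = +1.253 V.

+1.253 V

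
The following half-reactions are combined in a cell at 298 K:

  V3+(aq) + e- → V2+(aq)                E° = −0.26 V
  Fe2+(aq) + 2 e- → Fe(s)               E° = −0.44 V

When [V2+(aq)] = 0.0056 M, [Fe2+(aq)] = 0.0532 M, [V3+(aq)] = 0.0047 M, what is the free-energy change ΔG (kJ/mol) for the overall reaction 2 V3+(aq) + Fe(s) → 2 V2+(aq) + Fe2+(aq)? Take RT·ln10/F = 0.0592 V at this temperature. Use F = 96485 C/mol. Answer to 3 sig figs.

E°cell = −0.26 − (−0.44) = +0.18 V; the balanced reaction transfers n = 2 electrons.
Here Q = ([V2+(aq)]^2·[Fe2+(aq)]) / [V3+(aq)]^2 = 0.0755 (log Q = −1.122), giving E = +0.18 − (0.0592/2)·(−1.122) = +0.2132 V.
Then ΔG = −nFE = −2 × 96485 × +0.2132 J/mol = −41.1 kJ/mol.

−41.1 kJ/mol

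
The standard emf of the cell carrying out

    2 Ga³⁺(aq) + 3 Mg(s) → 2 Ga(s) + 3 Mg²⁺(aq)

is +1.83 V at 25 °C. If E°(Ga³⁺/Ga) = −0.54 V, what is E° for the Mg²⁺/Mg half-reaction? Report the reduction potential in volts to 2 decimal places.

In the reaction as written the Ga³⁺/Ga couple is reduced (cathode) and Mg²⁺/Mg is oxidized (anode), so E°cell = E°(Ga³⁺/Ga) − E°(Mg²⁺/Mg).
E°(Mg²⁺/Mg) = E°(cathode) − E°cell = −0.54 − (+1.83) = −2.37 V.

−2.37 V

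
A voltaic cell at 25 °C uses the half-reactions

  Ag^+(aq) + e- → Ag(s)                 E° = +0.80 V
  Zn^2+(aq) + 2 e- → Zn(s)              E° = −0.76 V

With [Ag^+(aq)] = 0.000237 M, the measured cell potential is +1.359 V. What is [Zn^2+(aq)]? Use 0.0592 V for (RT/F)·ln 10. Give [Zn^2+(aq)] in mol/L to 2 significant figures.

With Ag⁺/Ag at the cathode and Zn²⁺/Zn at the anode, E°cell = +0.80 − (−0.76) = +1.56 V (n = 2).
From the Nernst equation, log Q = n(E° − E)/0.0592 = 2·(+1.56 − (+1.359))/0.0592 = 6.791.
Balancing electrons gives 2 Ag^+(aq) + Zn(s) → 2 Ag(s) + Zn^2+(aq); thus Q = [Zn^2+(aq)] / [Ag^+(aq)]^2.
Isolating [Zn^2+(aq)] in Q = 10^{6.791} yields log [Zn^2+(aq)] = −0.460, i.e. 0.35 M.

0.35 M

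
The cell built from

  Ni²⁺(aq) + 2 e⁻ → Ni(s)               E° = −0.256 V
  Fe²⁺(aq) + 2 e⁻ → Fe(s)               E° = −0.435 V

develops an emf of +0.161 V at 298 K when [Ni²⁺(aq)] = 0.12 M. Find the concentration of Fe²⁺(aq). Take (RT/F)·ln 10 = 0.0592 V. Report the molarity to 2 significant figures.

0.49 M

Ni²⁺/Ni is the cathode (higher E°); E°cell = −0.256 − (−0.435) = +0.179 V with n = 2.
From the Nernst equation, log Q = n(E° − E)/0.0592 = 2·(+0.179 − (+0.161))/0.0592 = 0.608.
For Ni²⁺(aq) + Fe(s) → Ni(s) + Fe²⁺(aq), the reaction quotient is Q = [Fe²⁺(aq)] / [Ni²⁺(aq)].
Isolating [Fe²⁺(aq)] in Q = 10^{0.608} yields log [Fe²⁺(aq)] = −0.313, i.e. 0.49 M.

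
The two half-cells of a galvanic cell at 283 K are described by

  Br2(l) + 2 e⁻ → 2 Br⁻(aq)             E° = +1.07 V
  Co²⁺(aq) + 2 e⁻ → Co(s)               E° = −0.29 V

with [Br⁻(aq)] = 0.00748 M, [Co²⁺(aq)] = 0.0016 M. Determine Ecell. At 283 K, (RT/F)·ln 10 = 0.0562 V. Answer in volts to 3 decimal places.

The Br₂/Br⁻ couple has the more positive E°, so it is the cathode; Co²⁺/Co is the anode.
The standard potential is +1.07 − (−0.29) = +1.36 V and the balanced reaction transfers n = 2 electrons.
The balanced reaction is Br2(l) + Co(s) → 2 Br⁻(aq) + Co²⁺(aq), so Q = [Br⁻(aq)]^2·[Co²⁺(aq)] = 8.95×10^−8 and log Q = −7.048.
By the Nernst equation, E = +1.36 − (0.0562/2)·(−7.048) = +1.558 V.

+1.558 V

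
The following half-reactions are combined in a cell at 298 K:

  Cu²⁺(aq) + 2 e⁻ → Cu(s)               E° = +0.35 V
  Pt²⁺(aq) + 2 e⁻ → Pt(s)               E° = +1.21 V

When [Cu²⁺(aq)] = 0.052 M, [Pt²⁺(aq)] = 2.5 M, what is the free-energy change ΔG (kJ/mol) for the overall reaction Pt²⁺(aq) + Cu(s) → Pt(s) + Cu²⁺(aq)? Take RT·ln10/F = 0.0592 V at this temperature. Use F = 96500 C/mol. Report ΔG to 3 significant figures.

E°cell = +1.21 − (+0.35) = +0.86 V; the balanced reaction transfers n = 2 electrons.
The reaction quotient is [Cu²⁺(aq)] / [Pt²⁺(aq)] = 0.0208; by Nernst, E = +0.86 − (0.0592/2)(−1.682) = +0.9098 V.
Then ΔG = −nFE = −2 × 96500 × +0.9098 J/mol = −176 kJ/mol.

−176 kJ/mol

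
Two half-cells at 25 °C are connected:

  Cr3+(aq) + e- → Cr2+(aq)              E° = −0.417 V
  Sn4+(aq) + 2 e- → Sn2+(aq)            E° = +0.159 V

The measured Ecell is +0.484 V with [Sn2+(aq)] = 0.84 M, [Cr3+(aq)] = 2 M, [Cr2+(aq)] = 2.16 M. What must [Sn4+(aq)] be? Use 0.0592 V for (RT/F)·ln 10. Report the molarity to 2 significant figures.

0.00056 M

The Sn⁴⁺/Sn²⁺ couple has the larger reduction potential, so it is the cathode: E°cell = +0.159 − (−0.417) = +0.576 V and n = 2.
Since E = E° − (0.0592/n)·log Q, log Q = n(E° − E)/0.0592 = 3.108.
The balanced reaction is Sn4+(aq) + 2 Cr2+(aq) → Sn2+(aq) + 2 Cr3+(aq), so Q = ([Sn2+(aq)]·[Cr3+(aq)]^2) / ([Sn4+(aq)]·[Cr2+(aq)]^2).
Solving for the unknown gives log [Sn4+(aq)] = −3.251, so [Sn4+(aq)] ≈ 0.00056 M.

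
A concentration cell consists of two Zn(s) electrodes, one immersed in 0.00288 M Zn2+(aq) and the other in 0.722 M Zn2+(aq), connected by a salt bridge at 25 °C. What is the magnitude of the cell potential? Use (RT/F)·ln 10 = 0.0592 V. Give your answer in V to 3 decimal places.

For a concentration cell E°cell = 0, since both electrodes use the same couple.
The compartment with the higher Zn2+(aq) concentration (0.722 M) acts as the cathode; ions are reduced there and produced at the dilute (0.00288 M) anode.
With n = 2, Ecell = −(0.0592/2)·log([dilute]/[conc]) = −(0.0592/2)·log(0.00288/0.722) = +0.071 V.

0.071 V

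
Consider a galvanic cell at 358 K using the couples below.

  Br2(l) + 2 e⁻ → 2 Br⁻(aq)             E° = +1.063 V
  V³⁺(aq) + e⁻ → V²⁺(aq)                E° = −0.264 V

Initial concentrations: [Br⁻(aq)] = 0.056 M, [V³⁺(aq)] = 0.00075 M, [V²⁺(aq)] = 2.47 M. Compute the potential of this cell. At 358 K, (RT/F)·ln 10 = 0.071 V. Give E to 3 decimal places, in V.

+1.666 V

Since E°(Br₂/Br⁻) > E°(V³⁺/V²⁺), Br₂/Br⁻ serves as the cathode.
The standard potential is +1.063 − (−0.264) = +1.327 V and the balanced reaction transfers n = 2 electrons.
For the overall reaction Br2(l) + 2 V²⁺(aq) → 2 Br⁻(aq) + 2 V³⁺(aq), Q = ([Br⁻(aq)]^2·[V³⁺(aq)]^2) / [V²⁺(aq)]^2 = 2.89×10^−10, giving log Q = −9.539.
Applying E = E° − (RT ln10/nF)·log Q gives +1.327 − (0.071/2)(−9.539) = +1.666 V.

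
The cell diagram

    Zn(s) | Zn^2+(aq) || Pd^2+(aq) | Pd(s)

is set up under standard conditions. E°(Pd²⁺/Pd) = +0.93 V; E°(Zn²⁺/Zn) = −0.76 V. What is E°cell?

By convention the left-hand electrode in cell notation is the anode (oxidation) and the right-hand electrode is the cathode (reduction).
E°cell = E°(right) − E°(left) = +0.93 − (−0.76) = +1.69 V.

+1.69 V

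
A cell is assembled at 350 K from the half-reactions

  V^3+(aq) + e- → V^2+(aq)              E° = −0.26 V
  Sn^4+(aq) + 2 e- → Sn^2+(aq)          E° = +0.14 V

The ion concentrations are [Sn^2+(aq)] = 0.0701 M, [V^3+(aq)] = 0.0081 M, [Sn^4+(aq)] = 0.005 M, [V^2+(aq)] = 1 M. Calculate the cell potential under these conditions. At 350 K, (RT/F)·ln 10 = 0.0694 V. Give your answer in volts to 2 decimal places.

+0.51 V

Sn⁴⁺/Sn²⁺ is reduced (cathode, E° = +0.14 V) and V³⁺/V²⁺ is oxidized (anode).
E°cell = +0.14 − (−0.26) = +0.40 V, with n = 2 electrons transferred.
For the overall reaction Sn^4+(aq) + 2 V^2+(aq) → Sn^2+(aq) + 2 V^3+(aq), Q = ([Sn^2+(aq)]·[V^3+(aq)]^2) / ([Sn^4+(aq)]·[V^2+(aq)]^2) = 0.00092, giving log Q = −3.036.
Applying E = E° − (RT ln10/nF)·log Q gives +0.40 − (0.0694/2)(−3.036) = +0.51 V.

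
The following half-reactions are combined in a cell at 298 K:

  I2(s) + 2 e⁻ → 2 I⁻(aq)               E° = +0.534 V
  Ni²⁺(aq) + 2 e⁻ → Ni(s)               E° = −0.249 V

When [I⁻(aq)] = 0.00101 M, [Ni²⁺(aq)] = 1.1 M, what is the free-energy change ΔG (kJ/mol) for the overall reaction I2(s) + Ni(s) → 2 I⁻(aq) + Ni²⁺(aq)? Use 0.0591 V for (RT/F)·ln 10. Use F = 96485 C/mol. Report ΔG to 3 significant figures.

−185 kJ/mol

With I₂/I⁻ reduced at the cathode, E°cell = +0.534 − (−0.249) = +0.783 V and n = 2.
Q = [I⁻(aq)]^2·[Ni²⁺(aq)] = 1.12×10^−6, so log Q = −5.950 and E = +0.783 − (0.0591/2)(−5.950) = +0.9588 V.
ΔG = −nFE = −(2)(96485)(+0.9588) J/mol = −185 kJ/mol.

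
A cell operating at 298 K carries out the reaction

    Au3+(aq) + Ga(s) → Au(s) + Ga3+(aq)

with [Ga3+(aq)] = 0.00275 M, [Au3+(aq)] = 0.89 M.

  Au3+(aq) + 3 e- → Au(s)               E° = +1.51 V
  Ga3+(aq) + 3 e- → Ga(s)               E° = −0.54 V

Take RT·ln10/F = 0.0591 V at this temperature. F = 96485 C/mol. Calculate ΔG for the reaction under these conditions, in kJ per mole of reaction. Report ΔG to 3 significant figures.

−608 kJ/mol

With Au³⁺/Au reduced at the cathode, E°cell = +1.51 − (−0.54) = +2.05 V and n = 3.
The reaction quotient is [Ga3+(aq)] / [Au3+(aq)] = 0.00309; by Nernst, E = +2.05 − (0.0591/3)(−2.510) = +2.0994 V.
Then ΔG = −nFE = −3 × 96485 × +2.0994 J/mol = −608 kJ/mol.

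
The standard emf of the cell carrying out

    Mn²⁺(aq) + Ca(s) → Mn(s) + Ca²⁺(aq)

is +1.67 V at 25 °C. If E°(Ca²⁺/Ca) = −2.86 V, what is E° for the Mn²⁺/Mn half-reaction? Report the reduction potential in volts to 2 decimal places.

−1.19 V

In the reaction as written the Mn²⁺/Mn couple is reduced (cathode) and Ca²⁺/Ca is oxidized (anode), so E°cell = E°(Mn²⁺/Mn) − E°(Ca²⁺/Ca).
E°(Mn²⁺/Mn) = E°cell + E°(anode) = +1.67 + (−2.86) = −1.19 V.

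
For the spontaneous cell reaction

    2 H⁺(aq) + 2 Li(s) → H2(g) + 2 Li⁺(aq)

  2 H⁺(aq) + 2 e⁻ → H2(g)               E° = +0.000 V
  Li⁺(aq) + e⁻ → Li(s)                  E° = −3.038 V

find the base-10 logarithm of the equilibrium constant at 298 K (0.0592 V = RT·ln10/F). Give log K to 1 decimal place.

log K = 102.6

The 2H⁺/H₂ couple is reduced (cathode); E°cell = +0.000 − (−3.038) = +3.038 V with n = 2.
At equilibrium E = 0, so log K = nE°cell / 0.0592 = (2)(+3.038) / 0.0592 = 102.6.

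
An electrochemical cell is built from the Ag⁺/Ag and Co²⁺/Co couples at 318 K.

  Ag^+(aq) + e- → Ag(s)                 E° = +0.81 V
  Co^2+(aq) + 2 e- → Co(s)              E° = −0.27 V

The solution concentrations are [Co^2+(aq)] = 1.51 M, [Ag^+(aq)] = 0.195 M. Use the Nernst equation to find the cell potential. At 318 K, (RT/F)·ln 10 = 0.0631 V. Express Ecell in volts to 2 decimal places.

Since E°(Ag⁺/Ag) > E°(Co²⁺/Co), Ag⁺/Ag serves as the cathode.
E°cell = E°cat − E°an = +0.81 − (−0.27) = +1.08 V; n = 2.
Balancing gives 2 Ag^+(aq) + Co(s) → 2 Ag(s) + Co^2+(aq); hence Q = [Co^2+(aq)] / [Ag^+(aq)]^2 = 39.7 (log Q = 1.599).
Applying E = E° − (RT ln10/nF)·log Q gives +1.08 − (0.0631/2)(1.599) = +1.03 V.

+1.03 V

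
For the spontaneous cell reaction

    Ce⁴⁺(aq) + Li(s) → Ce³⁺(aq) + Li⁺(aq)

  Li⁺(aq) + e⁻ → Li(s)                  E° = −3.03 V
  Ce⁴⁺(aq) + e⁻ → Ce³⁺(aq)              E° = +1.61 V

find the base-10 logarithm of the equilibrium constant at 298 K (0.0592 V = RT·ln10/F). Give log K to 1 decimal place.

The Ce⁴⁺/Ce³⁺ couple is reduced (cathode); E°cell = +1.61 − (−3.03) = +4.64 V with n = 1.
At equilibrium E = 0, so log K = nE°cell / 0.0592 = (1)(+4.64) / 0.0592 = 78.4.

log K = 78.4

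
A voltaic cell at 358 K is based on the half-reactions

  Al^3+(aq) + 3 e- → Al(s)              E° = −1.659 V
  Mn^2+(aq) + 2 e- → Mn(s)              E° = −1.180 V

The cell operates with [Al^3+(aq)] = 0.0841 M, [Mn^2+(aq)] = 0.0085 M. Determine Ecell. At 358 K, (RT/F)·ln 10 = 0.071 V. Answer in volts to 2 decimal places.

+0.43 V

The Mn²⁺/Mn couple has the more positive E°, so it is the cathode; Al³⁺/Al is the anode.
E°cell = E°cat − E°an = −1.180 − (−1.659) = +0.479 V; n = 6.
The balanced reaction is 3 Mn^2+(aq) + 2 Al(s) → 3 Mn(s) + 2 Al^3+(aq), so Q = [Al^3+(aq)]^2 / [Mn^2+(aq)]^3 = 1.15×10^4 and log Q = 4.061.
Applying E = E° − (RT ln10/nF)·log Q gives +0.479 − (0.071/6)(4.061) = +0.43 V.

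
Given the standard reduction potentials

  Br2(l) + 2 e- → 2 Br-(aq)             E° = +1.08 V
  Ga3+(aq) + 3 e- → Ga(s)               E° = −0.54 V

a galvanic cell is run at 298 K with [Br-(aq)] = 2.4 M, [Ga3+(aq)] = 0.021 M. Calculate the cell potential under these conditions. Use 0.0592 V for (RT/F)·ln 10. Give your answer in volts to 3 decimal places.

The Br₂/Br⁻ couple has the more positive E°, so it is the cathode; Ga³⁺/Ga is the anode.
E°cell = +1.08 − (−0.54) = +1.62 V, with n = 6 electrons transferred.
The balanced reaction is 3 Br2(l) + 2 Ga(s) → 6 Br-(aq) + 2 Ga3+(aq), so Q = [Br-(aq)]^6·[Ga3+(aq)]^2 = 0.0843 and log Q = −1.074.
E = E° − (0.0592/n)·log Q = +1.62 − (0.0592/6)(−1.074) = +1.631 V.

+1.631 V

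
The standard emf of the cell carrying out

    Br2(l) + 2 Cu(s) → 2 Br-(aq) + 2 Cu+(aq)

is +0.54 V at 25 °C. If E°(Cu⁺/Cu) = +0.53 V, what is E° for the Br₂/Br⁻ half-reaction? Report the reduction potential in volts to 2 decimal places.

+1.07 V

In the reaction as written the Br₂/Br⁻ couple is reduced (cathode) and Cu⁺/Cu is oxidized (anode), so E°cell = E°(Br₂/Br⁻) − E°(Cu⁺/Cu).
E°(Br₂/Br⁻) = E°cell + E°(anode) = +0.54 + (+0.53) = +1.07 V.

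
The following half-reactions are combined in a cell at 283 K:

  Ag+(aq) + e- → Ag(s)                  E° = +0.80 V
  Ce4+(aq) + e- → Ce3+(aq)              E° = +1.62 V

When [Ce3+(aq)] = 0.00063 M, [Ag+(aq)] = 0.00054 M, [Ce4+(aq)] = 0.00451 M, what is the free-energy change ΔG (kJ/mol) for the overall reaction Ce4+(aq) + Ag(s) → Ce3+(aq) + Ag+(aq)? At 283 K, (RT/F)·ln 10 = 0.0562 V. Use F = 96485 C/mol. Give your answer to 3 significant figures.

−101 kJ/mol

With Ce⁴⁺/Ce³⁺ reduced at the cathode, E°cell = +1.62 − (+0.80) = +0.82 V and n = 1.
The reaction quotient is ([Ce3+(aq)]·[Ag+(aq)]) / [Ce4+(aq)] = 7.54×10^−5; by Nernst, E = +0.82 − (0.0562/1)(−4.122) = +1.0517 V.
ΔG = −nFE = −(1)(96485)(+1.0517) J/mol = −101 kJ/mol.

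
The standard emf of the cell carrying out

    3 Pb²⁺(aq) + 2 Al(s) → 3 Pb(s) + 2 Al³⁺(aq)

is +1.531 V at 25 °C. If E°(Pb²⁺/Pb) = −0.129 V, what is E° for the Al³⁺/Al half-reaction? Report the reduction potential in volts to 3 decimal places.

In the reaction as written the Pb²⁺/Pb couple is reduced (cathode) and Al³⁺/Al is oxidized (anode), so E°cell = E°(Pb²⁺/Pb) − E°(Al³⁺/Al).
E°(Al³⁺/Al) = E°(cathode) − E°cell = −0.129 − (+1.531) = −1.660 V.

−1.660 V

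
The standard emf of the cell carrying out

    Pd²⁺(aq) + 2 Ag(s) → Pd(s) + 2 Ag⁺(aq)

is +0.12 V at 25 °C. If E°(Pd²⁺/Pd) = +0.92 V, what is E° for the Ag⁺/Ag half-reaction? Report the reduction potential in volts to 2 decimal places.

In the reaction as written the Pd²⁺/Pd couple is reduced (cathode) and Ag⁺/Ag is oxidized (anode), so E°cell = E°(Pd²⁺/Pd) − E°(Ag⁺/Ag).
E°(Ag⁺/Ag) = E°(cathode) − E°cell = +0.92 − (+0.12) = +0.80 V.

+0.80 V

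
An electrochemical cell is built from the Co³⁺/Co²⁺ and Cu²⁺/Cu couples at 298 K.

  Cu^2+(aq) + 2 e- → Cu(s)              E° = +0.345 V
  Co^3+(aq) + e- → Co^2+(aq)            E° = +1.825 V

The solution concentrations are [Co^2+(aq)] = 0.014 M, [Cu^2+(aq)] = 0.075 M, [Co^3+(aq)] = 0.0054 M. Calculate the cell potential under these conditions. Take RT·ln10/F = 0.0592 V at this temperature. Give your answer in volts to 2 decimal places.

+1.49 V

Co³⁺/Co²⁺ is reduced (cathode, E° = +1.825 V) and Cu²⁺/Cu is oxidized (anode).
E°cell = +1.825 − (+0.345) = +1.480 V, with n = 2 electrons transferred.
For the overall reaction 2 Co^3+(aq) + Cu(s) → 2 Co^2+(aq) + Cu^2+(aq), Q = ([Co^2+(aq)]^2·[Cu^2+(aq)]) / [Co^3+(aq)]^2 = 0.504, giving log Q = −0.297.
E = E° − (0.0592/n)·log Q = +1.480 − (0.0592/2)(−0.297) = +1.49 V.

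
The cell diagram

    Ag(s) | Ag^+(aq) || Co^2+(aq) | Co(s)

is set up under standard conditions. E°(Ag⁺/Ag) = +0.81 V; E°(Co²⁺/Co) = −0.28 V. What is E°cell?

By convention the left-hand electrode in cell notation is the anode (oxidation) and the right-hand electrode is the cathode (reduction).
E°cell = E°(right) − E°(left) = −0.28 − (+0.81) = −1.09 V.
The negative sign shows that, as written, the cell would require an external voltage to drive the reaction.

−1.09 V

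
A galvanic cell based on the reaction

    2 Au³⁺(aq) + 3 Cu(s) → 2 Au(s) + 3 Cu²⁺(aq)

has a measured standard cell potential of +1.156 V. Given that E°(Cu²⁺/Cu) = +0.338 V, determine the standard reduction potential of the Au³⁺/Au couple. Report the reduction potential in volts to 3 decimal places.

+1.494 V

In the reaction as written the Au³⁺/Au couple is reduced (cathode) and Cu²⁺/Cu is oxidized (anode), so E°cell = E°(Au³⁺/Au) − E°(Cu²⁺/Cu).
E°(Au³⁺/Au) = E°cell + E°(anode) = +1.156 + (+0.338) = +1.494 V.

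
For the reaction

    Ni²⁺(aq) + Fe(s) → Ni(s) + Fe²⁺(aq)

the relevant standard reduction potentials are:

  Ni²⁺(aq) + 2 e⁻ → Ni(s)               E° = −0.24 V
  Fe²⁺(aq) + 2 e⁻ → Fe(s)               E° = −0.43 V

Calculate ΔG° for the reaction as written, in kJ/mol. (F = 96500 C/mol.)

In the reaction as written Ni²⁺(aq) is reduced, so the Ni²⁺/Ni couple is the cathode and Fe²⁺/Fe is the anode.
E°cell = −0.24 − (−0.43) = +0.19 V; balancing electrons gives n = 2.
ΔG° = −nFE°cell = −(2)(96500)(+0.19) J/mol = −36.7 kJ/mol.

−36.7 kJ/mol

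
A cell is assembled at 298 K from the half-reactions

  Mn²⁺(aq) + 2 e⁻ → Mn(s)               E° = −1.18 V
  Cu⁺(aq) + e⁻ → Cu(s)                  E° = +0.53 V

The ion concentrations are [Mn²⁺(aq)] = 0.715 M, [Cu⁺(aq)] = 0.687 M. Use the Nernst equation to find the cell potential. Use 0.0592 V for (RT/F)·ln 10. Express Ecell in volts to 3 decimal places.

Cu⁺/Cu is reduced (cathode, E° = +0.53 V) and Mn²⁺/Mn is oxidized (anode).
E°cell = E°cat − E°an = +0.53 − (−1.18) = +1.71 V; n = 2.
Balancing gives 2 Cu⁺(aq) + Mn(s) → 2 Cu(s) + Mn²⁺(aq); hence Q = [Mn²⁺(aq)] / [Cu⁺(aq)]^2 = 1.51 (log Q = 0.180).
Applying E = E° − (RT ln10/nF)·log Q gives +1.71 − (0.0592/2)(0.180) = +1.705 V.

+1.705 V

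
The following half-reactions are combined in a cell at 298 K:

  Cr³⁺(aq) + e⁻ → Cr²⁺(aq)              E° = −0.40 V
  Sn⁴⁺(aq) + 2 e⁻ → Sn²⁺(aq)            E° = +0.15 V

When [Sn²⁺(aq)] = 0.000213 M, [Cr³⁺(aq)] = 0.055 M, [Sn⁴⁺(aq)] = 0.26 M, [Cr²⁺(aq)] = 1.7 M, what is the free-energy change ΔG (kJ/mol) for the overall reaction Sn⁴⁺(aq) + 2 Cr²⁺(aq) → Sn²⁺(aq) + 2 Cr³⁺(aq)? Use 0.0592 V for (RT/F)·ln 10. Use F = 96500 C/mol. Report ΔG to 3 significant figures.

−141 kJ/mol

The standard cell potential is +0.15 − (−0.40) = +0.55 V, with n = 2 electrons in the balanced equation.
Here Q = ([Sn²⁺(aq)]·[Cr³⁺(aq)]^2) / ([Sn⁴⁺(aq)]·[Cr²⁺(aq)]^2) = 8.57×10^−7 (log Q = −6.067), giving E = +0.55 − (0.0592/2)·(−6.067) = +0.7296 V.
Finally ΔG = −nFE = −(2)(96500 C/mol)(+0.7296 V) = −141 kJ/mol.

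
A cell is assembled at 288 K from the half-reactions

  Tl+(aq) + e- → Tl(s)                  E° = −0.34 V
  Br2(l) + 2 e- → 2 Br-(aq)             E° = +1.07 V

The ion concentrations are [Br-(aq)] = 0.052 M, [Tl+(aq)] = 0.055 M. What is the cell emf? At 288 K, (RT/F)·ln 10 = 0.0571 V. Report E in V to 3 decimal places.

+1.555 V

Since E°(Br₂/Br⁻) > E°(Tl⁺/Tl), Br₂/Br⁻ serves as the cathode.
The standard potential is +1.07 − (−0.34) = +1.41 V and the balanced reaction transfers n = 2 electrons.
For the overall reaction Br2(l) + 2 Tl(s) → 2 Br-(aq) + 2 Tl+(aq), Q = [Br-(aq)]^2·[Tl+(aq)]^2 = 8.18×10^−6, giving log Q = −5.087.
By the Nernst equation, E = +1.41 − (0.0571/2)·(−5.087) = +1.555 V.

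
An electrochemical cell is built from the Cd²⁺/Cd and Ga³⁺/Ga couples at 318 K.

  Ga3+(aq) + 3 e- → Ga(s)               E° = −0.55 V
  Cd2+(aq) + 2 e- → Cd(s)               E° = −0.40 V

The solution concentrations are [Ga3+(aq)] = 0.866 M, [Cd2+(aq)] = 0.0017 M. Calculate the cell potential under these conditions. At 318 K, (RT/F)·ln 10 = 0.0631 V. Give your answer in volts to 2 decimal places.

The Cd²⁺/Cd couple has the more positive E°, so it is the cathode; Ga³⁺/Ga is the anode.
E°cell = E°cat − E°an = −0.40 − (−0.55) = +0.15 V; n = 6.
Balancing gives 3 Cd2+(aq) + 2 Ga(s) → 3 Cd(s) + 2 Ga3+(aq); hence Q = [Ga3+(aq)]^2 / [Cd2+(aq)]^3 = 1.53×10^8 (log Q = 8.184).
Applying E = E° − (RT ln10/nF)·log Q gives +0.15 − (0.0631/6)(8.184) = +0.06 V.

+0.06 V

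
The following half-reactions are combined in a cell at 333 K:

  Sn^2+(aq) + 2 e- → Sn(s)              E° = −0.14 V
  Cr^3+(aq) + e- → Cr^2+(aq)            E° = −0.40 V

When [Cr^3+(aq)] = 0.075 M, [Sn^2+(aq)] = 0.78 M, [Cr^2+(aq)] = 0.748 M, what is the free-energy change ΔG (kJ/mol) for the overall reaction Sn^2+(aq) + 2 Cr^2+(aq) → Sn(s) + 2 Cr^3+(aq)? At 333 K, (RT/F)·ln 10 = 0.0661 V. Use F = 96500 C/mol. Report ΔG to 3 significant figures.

E°cell = −0.14 − (−0.40) = +0.26 V; the balanced reaction transfers n = 2 electrons.
The reaction quotient is [Cr^3+(aq)]^2 / ([Sn^2+(aq)]·[Cr^2+(aq)]^2) = 0.0129; by Nernst, E = +0.26 − (0.0661/2)(−1.890) = +0.3225 V.
Finally ΔG = −nFE = −(2)(96500 C/mol)(+0.3225 V) = −62.2 kJ/mol.

−62.2 kJ/mol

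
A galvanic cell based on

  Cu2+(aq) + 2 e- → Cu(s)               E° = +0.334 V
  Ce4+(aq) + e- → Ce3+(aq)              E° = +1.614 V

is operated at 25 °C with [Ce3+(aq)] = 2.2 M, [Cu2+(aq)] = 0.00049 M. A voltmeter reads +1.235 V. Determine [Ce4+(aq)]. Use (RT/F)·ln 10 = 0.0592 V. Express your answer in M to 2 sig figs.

With Ce⁴⁺/Ce³⁺ at the cathode and Cu²⁺/Cu at the anode, E°cell = +1.614 − (+0.334) = +1.280 V (n = 2).
Rearranging E = E° − (0.0592/n)·log Q gives log Q = 2(+1.280 − (+1.235))/0.0592 = 1.520.
The balanced reaction is 2 Ce4+(aq) + Cu(s) → 2 Ce3+(aq) + Cu2+(aq), so Q = ([Ce3+(aq)]^2·[Cu2+(aq)]) / [Ce4+(aq)]^2.
Isolating [Ce4+(aq)] in Q = 10^{1.520} yields log [Ce4+(aq)] = −2.072, i.e. 0.0085 M.

0.0085 M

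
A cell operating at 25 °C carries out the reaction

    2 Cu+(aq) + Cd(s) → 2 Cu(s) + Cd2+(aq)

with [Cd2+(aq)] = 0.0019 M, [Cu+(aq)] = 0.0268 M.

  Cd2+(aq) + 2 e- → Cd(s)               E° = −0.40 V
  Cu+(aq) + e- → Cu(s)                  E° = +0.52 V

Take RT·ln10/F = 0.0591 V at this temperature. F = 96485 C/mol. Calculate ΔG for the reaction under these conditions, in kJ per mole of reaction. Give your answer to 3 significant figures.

−175 kJ/mol

The standard cell potential is +0.52 − (−0.40) = +0.92 V, with n = 2 electrons in the balanced equation.
The reaction quotient is [Cd2+(aq)] / [Cu+(aq)]^2 = 2.65; by Nernst, E = +0.92 − (0.0591/2)(0.422) = +0.9075 V.
ΔG = −nFE = −(2)(96485)(+0.9075) J/mol = −175 kJ/mol.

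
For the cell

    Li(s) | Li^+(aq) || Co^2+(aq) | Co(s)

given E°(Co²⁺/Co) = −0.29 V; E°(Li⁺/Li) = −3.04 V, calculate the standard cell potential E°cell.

+2.75 V

By convention the left-hand electrode in cell notation is the anode (oxidation) and the right-hand electrode is the cathode (reduction).
E°cell = E°(right) − E°(left) = −0.29 − (−3.04) = +2.75 V.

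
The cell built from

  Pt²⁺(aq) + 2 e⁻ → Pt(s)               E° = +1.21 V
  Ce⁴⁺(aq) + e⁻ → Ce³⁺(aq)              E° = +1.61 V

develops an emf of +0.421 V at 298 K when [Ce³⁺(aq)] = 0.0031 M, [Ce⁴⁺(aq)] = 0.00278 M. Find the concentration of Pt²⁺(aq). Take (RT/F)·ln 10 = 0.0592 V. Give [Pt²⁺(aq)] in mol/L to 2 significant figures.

The Ce⁴⁺/Ce³⁺ couple has the larger reduction potential, so it is the cathode: E°cell = +1.61 − (+1.21) = +0.40 V and n = 2.
Rearranging E = E° − (0.0592/n)·log Q gives log Q = 2(+0.40 − (+0.421))/0.0592 = −0.709.
Balancing electrons gives 2 Ce⁴⁺(aq) + Pt(s) → 2 Ce³⁺(aq) + Pt²⁺(aq); thus Q = ([Ce³⁺(aq)]^2·[Pt²⁺(aq)]) / [Ce⁴⁺(aq)]^2.
Isolating [Pt²⁺(aq)] in Q = 10^{−0.709} yields log [Pt²⁺(aq)] = −0.804, i.e. 0.16 M.

0.16 M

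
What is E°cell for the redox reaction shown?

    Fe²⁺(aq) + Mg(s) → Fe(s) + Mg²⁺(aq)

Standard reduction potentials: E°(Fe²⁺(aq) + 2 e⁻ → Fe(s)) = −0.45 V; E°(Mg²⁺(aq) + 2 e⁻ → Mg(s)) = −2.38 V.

+1.93 V

Fe²⁺(aq) gains electrons, so the Fe²⁺/Fe couple is the cathode; the Mg²⁺/Mg couple is the anode.
E°cell = E°(cathode) − E°(anode) = −0.45 − (−2.38) = +1.93 V.
The positive value indicates the reaction is spontaneous as written.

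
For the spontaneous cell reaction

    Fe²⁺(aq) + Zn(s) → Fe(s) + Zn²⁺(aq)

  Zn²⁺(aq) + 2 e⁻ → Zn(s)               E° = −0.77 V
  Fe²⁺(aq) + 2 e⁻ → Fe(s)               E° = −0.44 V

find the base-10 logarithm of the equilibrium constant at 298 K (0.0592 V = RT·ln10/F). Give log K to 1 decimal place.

The Fe²⁺/Fe couple is reduced (cathode); E°cell = −0.44 − (−0.77) = +0.33 V with n = 2.
At equilibrium E = 0, so log K = nE°cell / 0.0592 = (2)(+0.33) / 0.0592 = 11.1.

log K = 11.1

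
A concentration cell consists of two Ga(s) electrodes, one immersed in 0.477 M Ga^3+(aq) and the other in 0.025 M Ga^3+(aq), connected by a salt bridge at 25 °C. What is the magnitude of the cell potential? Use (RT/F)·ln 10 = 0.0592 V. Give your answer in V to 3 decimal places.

0.025 V

For a concentration cell E°cell = 0, since both electrodes use the same couple.
The compartment with the higher Ga^3+(aq) concentration (0.477 M) acts as the cathode; ions are reduced there and produced at the dilute (0.025 M) anode.
With n = 3, Ecell = −(0.0592/3)·log([dilute]/[conc]) = −(0.0592/3)·log(0.025/0.477) = +0.025 V.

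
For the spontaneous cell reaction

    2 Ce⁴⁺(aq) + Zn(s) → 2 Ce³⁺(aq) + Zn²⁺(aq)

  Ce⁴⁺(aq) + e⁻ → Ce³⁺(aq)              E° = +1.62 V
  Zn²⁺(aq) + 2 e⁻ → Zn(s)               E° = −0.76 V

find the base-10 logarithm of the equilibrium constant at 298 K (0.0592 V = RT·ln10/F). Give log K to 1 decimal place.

The Ce⁴⁺/Ce³⁺ couple is reduced (cathode); E°cell = +1.62 − (−0.76) = +2.38 V with n = 2.
At equilibrium E = 0, so log K = nE°cell / 0.0592 = (2)(+2.38) / 0.0592 = 80.4.

log K = 80.4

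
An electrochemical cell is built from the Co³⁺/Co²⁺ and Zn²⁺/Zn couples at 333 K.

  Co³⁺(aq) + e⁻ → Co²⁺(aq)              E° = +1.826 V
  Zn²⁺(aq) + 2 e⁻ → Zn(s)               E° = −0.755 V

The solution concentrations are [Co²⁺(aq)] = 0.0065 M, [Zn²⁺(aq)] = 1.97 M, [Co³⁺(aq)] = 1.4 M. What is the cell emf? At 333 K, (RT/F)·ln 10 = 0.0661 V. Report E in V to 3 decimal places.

+2.725 V

The Co³⁺/Co²⁺ couple has the more positive E°, so it is the cathode; Zn²⁺/Zn is the anode.
E°cell = E°cat − E°an = +1.826 − (−0.755) = +2.581 V; n = 2.
Balancing gives 2 Co³⁺(aq) + Zn(s) → 2 Co²⁺(aq) + Zn²⁺(aq); hence Q = ([Co²⁺(aq)]^2·[Zn²⁺(aq)]) / [Co³⁺(aq)]^2 = 4.25×10^−5 (log Q = −4.372).
E = E° − (0.0661/n)·log Q = +2.581 − (0.0661/2)(−4.372) = +2.725 V.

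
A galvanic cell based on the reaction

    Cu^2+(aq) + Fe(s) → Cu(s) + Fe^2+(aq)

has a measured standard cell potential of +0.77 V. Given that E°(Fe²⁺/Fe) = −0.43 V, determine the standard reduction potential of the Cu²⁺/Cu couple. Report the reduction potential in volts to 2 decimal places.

In the reaction as written the Cu²⁺/Cu couple is reduced (cathode) and Fe²⁺/Fe is oxidized (anode), so E°cell = E°(Cu²⁺/Cu) − E°(Fe²⁺/Fe).
E°(Cu²⁺/Cu) = E°cell + E°(anode) = +0.77 + (−0.43) = +0.34 V.

+0.34 V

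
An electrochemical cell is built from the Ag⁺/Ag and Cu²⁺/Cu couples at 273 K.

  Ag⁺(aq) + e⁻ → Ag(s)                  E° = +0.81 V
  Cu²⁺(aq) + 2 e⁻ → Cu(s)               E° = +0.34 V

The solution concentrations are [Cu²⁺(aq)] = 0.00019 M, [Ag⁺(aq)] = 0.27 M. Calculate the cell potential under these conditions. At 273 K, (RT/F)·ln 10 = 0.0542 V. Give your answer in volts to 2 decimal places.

The Ag⁺/Ag couple has the more positive E°, so it is the cathode; Cu²⁺/Cu is the anode.
E°cell = +0.81 − (+0.34) = +0.47 V, with n = 2 electrons transferred.
Balancing gives 2 Ag⁺(aq) + Cu(s) → 2 Ag(s) + Cu²⁺(aq); hence Q = [Cu²⁺(aq)] / [Ag⁺(aq)]^2 = 0.00261 (log Q = −2.584).
By the Nernst equation, E = +0.47 − (0.0542/2)·(−2.584) = +0.54 V.

+0.54 V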